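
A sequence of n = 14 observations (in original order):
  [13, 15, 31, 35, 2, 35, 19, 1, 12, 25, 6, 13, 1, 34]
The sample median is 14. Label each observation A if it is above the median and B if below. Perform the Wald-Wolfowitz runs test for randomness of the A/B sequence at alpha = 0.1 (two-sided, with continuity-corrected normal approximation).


Step 1: Compute median = 14; label A = above, B = below.
Labels in order: BAAABAABBABBBA  (n_A = 7, n_B = 7)
Step 2: Count runs R = 8.
Step 3: Under H0 (random ordering), E[R] = 2*n_A*n_B/(n_A+n_B) + 1 = 2*7*7/14 + 1 = 8.0000.
        Var[R] = 2*n_A*n_B*(2*n_A*n_B - n_A - n_B) / ((n_A+n_B)^2 * (n_A+n_B-1)) = 8232/2548 = 3.2308.
        SD[R] = 1.7974.
Step 4: R = E[R], so z = 0 with no continuity correction.
Step 5: Two-sided p-value via normal approximation = 2*(1 - Phi(|z|)) = 1.000000.
Step 6: alpha = 0.1. fail to reject H0.

R = 8, z = 0.0000, p = 1.000000, fail to reject H0.


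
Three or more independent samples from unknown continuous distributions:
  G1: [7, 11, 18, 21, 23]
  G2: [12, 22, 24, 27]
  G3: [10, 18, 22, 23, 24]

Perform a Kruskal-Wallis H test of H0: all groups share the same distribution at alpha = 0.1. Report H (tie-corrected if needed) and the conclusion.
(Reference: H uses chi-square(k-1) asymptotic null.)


Step 1: Combine all N = 14 observations and assign midranks.
sorted (value, group, rank): (7,G1,1), (10,G3,2), (11,G1,3), (12,G2,4), (18,G1,5.5), (18,G3,5.5), (21,G1,7), (22,G2,8.5), (22,G3,8.5), (23,G1,10.5), (23,G3,10.5), (24,G2,12.5), (24,G3,12.5), (27,G2,14)
Step 2: Sum ranks within each group.
R_1 = 27 (n_1 = 5)
R_2 = 39 (n_2 = 4)
R_3 = 39 (n_3 = 5)
Step 3: H = 12/(N(N+1)) * sum(R_i^2/n_i) - 3(N+1)
     = 12/(14*15) * (27^2/5 + 39^2/4 + 39^2/5) - 3*15
     = 0.057143 * 830.25 - 45
     = 2.442857.
Step 4: Ties present; correction factor C = 1 - 24/(14^3 - 14) = 0.991209. Corrected H = 2.442857 / 0.991209 = 2.464523.
Step 5: Under H0, H ~ chi^2(2); p-value = 0.291632.
Step 6: alpha = 0.1. fail to reject H0.

H = 2.4645, df = 2, p = 0.291632, fail to reject H0.


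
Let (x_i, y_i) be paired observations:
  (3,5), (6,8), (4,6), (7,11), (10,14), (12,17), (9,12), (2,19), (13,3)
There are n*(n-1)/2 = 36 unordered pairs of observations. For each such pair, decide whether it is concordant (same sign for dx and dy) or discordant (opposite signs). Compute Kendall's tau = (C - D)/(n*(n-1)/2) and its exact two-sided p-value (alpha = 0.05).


Step 1: Enumerate the 36 unordered pairs (i,j) with i<j and classify each by sign(x_j-x_i) * sign(y_j-y_i).
  (1,2):dx=+3,dy=+3->C; (1,3):dx=+1,dy=+1->C; (1,4):dx=+4,dy=+6->C; (1,5):dx=+7,dy=+9->C
  (1,6):dx=+9,dy=+12->C; (1,7):dx=+6,dy=+7->C; (1,8):dx=-1,dy=+14->D; (1,9):dx=+10,dy=-2->D
  (2,3):dx=-2,dy=-2->C; (2,4):dx=+1,dy=+3->C; (2,5):dx=+4,dy=+6->C; (2,6):dx=+6,dy=+9->C
  (2,7):dx=+3,dy=+4->C; (2,8):dx=-4,dy=+11->D; (2,9):dx=+7,dy=-5->D; (3,4):dx=+3,dy=+5->C
  (3,5):dx=+6,dy=+8->C; (3,6):dx=+8,dy=+11->C; (3,7):dx=+5,dy=+6->C; (3,8):dx=-2,dy=+13->D
  (3,9):dx=+9,dy=-3->D; (4,5):dx=+3,dy=+3->C; (4,6):dx=+5,dy=+6->C; (4,7):dx=+2,dy=+1->C
  (4,8):dx=-5,dy=+8->D; (4,9):dx=+6,dy=-8->D; (5,6):dx=+2,dy=+3->C; (5,7):dx=-1,dy=-2->C
  (5,8):dx=-8,dy=+5->D; (5,9):dx=+3,dy=-11->D; (6,7):dx=-3,dy=-5->C; (6,8):dx=-10,dy=+2->D
  (6,9):dx=+1,dy=-14->D; (7,8):dx=-7,dy=+7->D; (7,9):dx=+4,dy=-9->D; (8,9):dx=+11,dy=-16->D
Step 2: C = 21, D = 15, total pairs = 36.
Step 3: tau = (C - D)/(n(n-1)/2) = (21 - 15)/36 = 0.166667.
Step 4: Exact two-sided p-value (enumerate n! = 362880 permutations of y under H0): p = 0.612202.
Step 5: alpha = 0.05. fail to reject H0.

tau_b = 0.1667 (C=21, D=15), p = 0.612202, fail to reject H0.


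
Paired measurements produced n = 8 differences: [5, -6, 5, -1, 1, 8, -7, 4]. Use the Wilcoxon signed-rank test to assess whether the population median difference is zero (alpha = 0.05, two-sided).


Step 1: Drop any zero differences (none here) and take |d_i|.
|d| = [5, 6, 5, 1, 1, 8, 7, 4]
Step 2: Midrank |d_i| (ties get averaged ranks).
ranks: |5|->4.5, |6|->6, |5|->4.5, |1|->1.5, |1|->1.5, |8|->8, |7|->7, |4|->3
Step 3: Attach original signs; sum ranks with positive sign and with negative sign.
W+ = 4.5 + 4.5 + 1.5 + 8 + 3 = 21.5
W- = 6 + 1.5 + 7 = 14.5
(Check: W+ + W- = 36 should equal n(n+1)/2 = 36.)
Step 4: Test statistic W = min(W+, W-) = 14.5.
Step 5: Ties in |d|, so use the tie-corrected normal approximation.
        E[W] = n(n+1)/4 = 8*9/4 = 18.
        Tie groups: |d|=1 (t=2), |d|=5 (t=2); sum(t^3 - t) = 12.
        Var[W] = n(n+1)(2n+1)/24 - sum(t^3-t)/48 = 1224/24 - 12/48 = 50.75.
        z = (W - E[W]) / sqrt(Var[W]) = (14.5 - 18) / 7.1239 = -0.4913.
        Two-sided p = 2*Phi(z) = 0.623212.
Step 6: alpha = 0.05. fail to reject H0.

W+ = 21.5, W- = 14.5, W = min = 14.5, p = 0.623212, fail to reject H0.


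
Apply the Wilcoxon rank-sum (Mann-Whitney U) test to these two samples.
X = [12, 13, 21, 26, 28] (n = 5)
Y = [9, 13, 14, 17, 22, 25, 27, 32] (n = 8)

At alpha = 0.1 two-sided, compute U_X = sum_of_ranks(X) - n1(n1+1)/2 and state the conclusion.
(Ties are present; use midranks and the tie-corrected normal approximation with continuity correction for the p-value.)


Step 1: Combine and sort all 13 observations; assign midranks.
sorted (value, group): (9,Y), (12,X), (13,X), (13,Y), (14,Y), (17,Y), (21,X), (22,Y), (25,Y), (26,X), (27,Y), (28,X), (32,Y)
ranks: 9->1, 12->2, 13->3.5, 13->3.5, 14->5, 17->6, 21->7, 22->8, 25->9, 26->10, 27->11, 28->12, 32->13
Step 2: Rank sum for X: R1 = 2 + 3.5 + 7 + 10 + 12 = 34.5.
Step 3: U_X = R1 - n1(n1+1)/2 = 34.5 - 5*6/2 = 34.5 - 15 = 19.5.
       U_Y = n1*n2 - U_X = 40 - 19.5 = 20.5.
Step 4: Ties are present, so use the tie-corrected normal approximation (with continuity correction) for the p-value.
Step 5: p-value = 1.000000; compare to alpha = 0.1. fail to reject H0.

U_X = 19.5, p = 1.000000, fail to reject H0 at alpha = 0.1.


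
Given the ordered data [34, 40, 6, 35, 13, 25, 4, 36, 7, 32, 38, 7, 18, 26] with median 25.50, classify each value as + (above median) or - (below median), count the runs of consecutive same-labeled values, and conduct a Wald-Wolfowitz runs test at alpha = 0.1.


Step 1: Compute median = 25.50; label A = above, B = below.
Labels in order: AABABBBABAABBA  (n_A = 7, n_B = 7)
Step 2: Count runs R = 9.
Step 3: Under H0 (random ordering), E[R] = 2*n_A*n_B/(n_A+n_B) + 1 = 2*7*7/14 + 1 = 8.0000.
        Var[R] = 2*n_A*n_B*(2*n_A*n_B - n_A - n_B) / ((n_A+n_B)^2 * (n_A+n_B-1)) = 8232/2548 = 3.2308.
        SD[R] = 1.7974.
Step 4: Continuity-corrected z = (R - 0.5 - E[R]) / SD[R] = (9 - 0.5 - 8.0000) / 1.7974 = 0.2782.
Step 5: Two-sided p-value via normal approximation = 2*(1 - Phi(|z|)) = 0.780879.
Step 6: alpha = 0.1. fail to reject H0.

R = 9, z = 0.2782, p = 0.780879, fail to reject H0.


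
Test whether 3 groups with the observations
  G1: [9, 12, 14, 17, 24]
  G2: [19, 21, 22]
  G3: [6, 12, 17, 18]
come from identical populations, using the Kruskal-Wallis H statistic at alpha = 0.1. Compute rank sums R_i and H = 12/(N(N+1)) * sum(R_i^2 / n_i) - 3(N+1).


Step 1: Combine all N = 12 observations and assign midranks.
sorted (value, group, rank): (6,G3,1), (9,G1,2), (12,G1,3.5), (12,G3,3.5), (14,G1,5), (17,G1,6.5), (17,G3,6.5), (18,G3,8), (19,G2,9), (21,G2,10), (22,G2,11), (24,G1,12)
Step 2: Sum ranks within each group.
R_1 = 29 (n_1 = 5)
R_2 = 30 (n_2 = 3)
R_3 = 19 (n_3 = 4)
Step 3: H = 12/(N(N+1)) * sum(R_i^2/n_i) - 3(N+1)
     = 12/(12*13) * (29^2/5 + 30^2/3 + 19^2/4) - 3*13
     = 0.076923 * 558.45 - 39
     = 3.957692.
Step 4: Ties present; correction factor C = 1 - 12/(12^3 - 12) = 0.993007. Corrected H = 3.957692 / 0.993007 = 3.985563.
Step 5: Under H0, H ~ chi^2(2); p-value = 0.136316.
Step 6: alpha = 0.1. fail to reject H0.

H = 3.9856, df = 2, p = 0.136316, fail to reject H0.


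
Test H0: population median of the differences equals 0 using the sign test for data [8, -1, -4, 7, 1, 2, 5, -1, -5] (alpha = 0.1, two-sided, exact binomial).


Step 1: Discard zero differences. Original n = 9; n_eff = number of nonzero differences = 9.
Nonzero differences (with sign): +8, -1, -4, +7, +1, +2, +5, -1, -5
Step 2: Count signs: positive = 5, negative = 4.
Step 3: Under H0: P(positive) = 0.5, so the number of positives S ~ Bin(9, 0.5).
Step 4: Two-sided exact p-value = sum of Bin(9,0.5) probabilities at or below the observed probability = 1.000000.
Step 5: alpha = 0.1. fail to reject H0.

n_eff = 9, pos = 5, neg = 4, p = 1.000000, fail to reject H0.


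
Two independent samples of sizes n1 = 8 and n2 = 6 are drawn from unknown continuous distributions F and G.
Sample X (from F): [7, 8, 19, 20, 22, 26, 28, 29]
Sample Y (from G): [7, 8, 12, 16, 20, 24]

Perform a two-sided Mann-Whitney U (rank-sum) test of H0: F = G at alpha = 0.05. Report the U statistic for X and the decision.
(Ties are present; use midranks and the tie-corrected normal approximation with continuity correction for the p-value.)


Step 1: Combine and sort all 14 observations; assign midranks.
sorted (value, group): (7,X), (7,Y), (8,X), (8,Y), (12,Y), (16,Y), (19,X), (20,X), (20,Y), (22,X), (24,Y), (26,X), (28,X), (29,X)
ranks: 7->1.5, 7->1.5, 8->3.5, 8->3.5, 12->5, 16->6, 19->7, 20->8.5, 20->8.5, 22->10, 24->11, 26->12, 28->13, 29->14
Step 2: Rank sum for X: R1 = 1.5 + 3.5 + 7 + 8.5 + 10 + 12 + 13 + 14 = 69.5.
Step 3: U_X = R1 - n1(n1+1)/2 = 69.5 - 8*9/2 = 69.5 - 36 = 33.5.
       U_Y = n1*n2 - U_X = 48 - 33.5 = 14.5.
Step 4: Ties are present, so use the tie-corrected normal approximation (with continuity correction) for the p-value.
Step 5: p-value = 0.243718; compare to alpha = 0.05. fail to reject H0.

U_X = 33.5, p = 0.243718, fail to reject H0 at alpha = 0.05.


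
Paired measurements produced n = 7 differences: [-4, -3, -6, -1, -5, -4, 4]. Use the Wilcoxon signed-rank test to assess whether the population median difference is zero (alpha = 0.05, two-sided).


Step 1: Drop any zero differences (none here) and take |d_i|.
|d| = [4, 3, 6, 1, 5, 4, 4]
Step 2: Midrank |d_i| (ties get averaged ranks).
ranks: |4|->4, |3|->2, |6|->7, |1|->1, |5|->6, |4|->4, |4|->4
Step 3: Attach original signs; sum ranks with positive sign and with negative sign.
W+ = 4 = 4
W- = 4 + 2 + 7 + 1 + 6 + 4 = 24
(Check: W+ + W- = 28 should equal n(n+1)/2 = 28.)
Step 4: Test statistic W = min(W+, W-) = 4.
Step 5: Ties in |d|, so use the tie-corrected normal approximation.
        E[W] = n(n+1)/4 = 7*8/4 = 14.
        Tie groups: |d|=4 (t=3); sum(t^3 - t) = 24.
        Var[W] = n(n+1)(2n+1)/24 - sum(t^3-t)/48 = 840/24 - 24/48 = 34.5.
        z = (W - E[W]) / sqrt(Var[W]) = (4 - 14) / 5.8737 = -1.7025.
        Two-sided p = 2*Phi(z) = 0.088659.
Step 6: alpha = 0.05. fail to reject H0.

W+ = 4, W- = 24, W = min = 4, p = 0.088659, fail to reject H0.


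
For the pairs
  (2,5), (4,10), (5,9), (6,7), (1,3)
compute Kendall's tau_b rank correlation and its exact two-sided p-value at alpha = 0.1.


Step 1: Enumerate the 10 unordered pairs (i,j) with i<j and classify each by sign(x_j-x_i) * sign(y_j-y_i).
  (1,2):dx=+2,dy=+5->C; (1,3):dx=+3,dy=+4->C; (1,4):dx=+4,dy=+2->C; (1,5):dx=-1,dy=-2->C
  (2,3):dx=+1,dy=-1->D; (2,4):dx=+2,dy=-3->D; (2,5):dx=-3,dy=-7->C; (3,4):dx=+1,dy=-2->D
  (3,5):dx=-4,dy=-6->C; (4,5):dx=-5,dy=-4->C
Step 2: C = 7, D = 3, total pairs = 10.
Step 3: tau = (C - D)/(n(n-1)/2) = (7 - 3)/10 = 0.400000.
Step 4: Exact two-sided p-value (enumerate n! = 120 permutations of y under H0): p = 0.483333.
Step 5: alpha = 0.1. fail to reject H0.

tau_b = 0.4000 (C=7, D=3), p = 0.483333, fail to reject H0.


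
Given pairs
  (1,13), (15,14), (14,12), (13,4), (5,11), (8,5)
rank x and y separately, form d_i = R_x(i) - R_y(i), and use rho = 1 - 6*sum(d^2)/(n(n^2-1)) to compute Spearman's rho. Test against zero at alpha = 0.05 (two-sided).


Step 1: Rank x and y separately (midranks; no ties here).
rank(x): 1->1, 15->6, 14->5, 13->4, 5->2, 8->3
rank(y): 13->5, 14->6, 12->4, 4->1, 11->3, 5->2
Step 2: d_i = R_x(i) - R_y(i); compute d_i^2.
  (1-5)^2=16, (6-6)^2=0, (5-4)^2=1, (4-1)^2=9, (2-3)^2=1, (3-2)^2=1
sum(d^2) = 28.
Step 3: rho = 1 - 6*28 / (6*(6^2 - 1)) = 1 - 168/210 = 0.200000.
Step 4: Under H0, t = rho * sqrt((n-2)/(1-rho^2)) = 0.4082 ~ t(4).
Step 5: Two-sided p-value from the t-distribution with 4 df = 0.704000.
Step 6: alpha = 0.05. fail to reject H0.

rho = 0.2000, p = 0.704000, fail to reject H0 at alpha = 0.05.


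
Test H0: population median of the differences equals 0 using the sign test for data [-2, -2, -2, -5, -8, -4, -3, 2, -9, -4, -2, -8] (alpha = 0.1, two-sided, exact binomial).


Step 1: Discard zero differences. Original n = 12; n_eff = number of nonzero differences = 12.
Nonzero differences (with sign): -2, -2, -2, -5, -8, -4, -3, +2, -9, -4, -2, -8
Step 2: Count signs: positive = 1, negative = 11.
Step 3: Under H0: P(positive) = 0.5, so the number of positives S ~ Bin(12, 0.5).
Step 4: Two-sided exact p-value = sum of Bin(12,0.5) probabilities at or below the observed probability = 0.006348.
Step 5: alpha = 0.1. reject H0.

n_eff = 12, pos = 1, neg = 11, p = 0.006348, reject H0.


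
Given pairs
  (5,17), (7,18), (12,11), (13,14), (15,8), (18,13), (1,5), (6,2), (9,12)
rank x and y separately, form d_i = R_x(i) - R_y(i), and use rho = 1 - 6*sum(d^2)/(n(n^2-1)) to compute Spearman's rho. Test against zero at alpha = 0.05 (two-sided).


Step 1: Rank x and y separately (midranks; no ties here).
rank(x): 5->2, 7->4, 12->6, 13->7, 15->8, 18->9, 1->1, 6->3, 9->5
rank(y): 17->8, 18->9, 11->4, 14->7, 8->3, 13->6, 5->2, 2->1, 12->5
Step 2: d_i = R_x(i) - R_y(i); compute d_i^2.
  (2-8)^2=36, (4-9)^2=25, (6-4)^2=4, (7-7)^2=0, (8-3)^2=25, (9-6)^2=9, (1-2)^2=1, (3-1)^2=4, (5-5)^2=0
sum(d^2) = 104.
Step 3: rho = 1 - 6*104 / (9*(9^2 - 1)) = 1 - 624/720 = 0.133333.
Step 4: Under H0, t = rho * sqrt((n-2)/(1-rho^2)) = 0.3559 ~ t(7).
Step 5: Two-sided p-value from the t-distribution with 7 df = 0.732368.
Step 6: alpha = 0.05. fail to reject H0.

rho = 0.1333, p = 0.732368, fail to reject H0 at alpha = 0.05.


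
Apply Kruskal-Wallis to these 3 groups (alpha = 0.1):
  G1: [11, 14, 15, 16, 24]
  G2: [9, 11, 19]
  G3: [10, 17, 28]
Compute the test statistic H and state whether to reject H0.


Step 1: Combine all N = 11 observations and assign midranks.
sorted (value, group, rank): (9,G2,1), (10,G3,2), (11,G1,3.5), (11,G2,3.5), (14,G1,5), (15,G1,6), (16,G1,7), (17,G3,8), (19,G2,9), (24,G1,10), (28,G3,11)
Step 2: Sum ranks within each group.
R_1 = 31.5 (n_1 = 5)
R_2 = 13.5 (n_2 = 3)
R_3 = 21 (n_3 = 3)
Step 3: H = 12/(N(N+1)) * sum(R_i^2/n_i) - 3(N+1)
     = 12/(11*12) * (31.5^2/5 + 13.5^2/3 + 21^2/3) - 3*12
     = 0.090909 * 406.2 - 36
     = 0.927273.
Step 4: Ties present; correction factor C = 1 - 6/(11^3 - 11) = 0.995455. Corrected H = 0.927273 / 0.995455 = 0.931507.
Step 5: Under H0, H ~ chi^2(2); p-value = 0.627662.
Step 6: alpha = 0.1. fail to reject H0.

H = 0.9315, df = 2, p = 0.627662, fail to reject H0.


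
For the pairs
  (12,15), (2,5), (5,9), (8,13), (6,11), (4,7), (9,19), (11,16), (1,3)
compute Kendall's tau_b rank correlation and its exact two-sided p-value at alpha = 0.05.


Step 1: Enumerate the 36 unordered pairs (i,j) with i<j and classify each by sign(x_j-x_i) * sign(y_j-y_i).
  (1,2):dx=-10,dy=-10->C; (1,3):dx=-7,dy=-6->C; (1,4):dx=-4,dy=-2->C; (1,5):dx=-6,dy=-4->C
  (1,6):dx=-8,dy=-8->C; (1,7):dx=-3,dy=+4->D; (1,8):dx=-1,dy=+1->D; (1,9):dx=-11,dy=-12->C
  (2,3):dx=+3,dy=+4->C; (2,4):dx=+6,dy=+8->C; (2,5):dx=+4,dy=+6->C; (2,6):dx=+2,dy=+2->C
  (2,7):dx=+7,dy=+14->C; (2,8):dx=+9,dy=+11->C; (2,9):dx=-1,dy=-2->C; (3,4):dx=+3,dy=+4->C
  (3,5):dx=+1,dy=+2->C; (3,6):dx=-1,dy=-2->C; (3,7):dx=+4,dy=+10->C; (3,8):dx=+6,dy=+7->C
  (3,9):dx=-4,dy=-6->C; (4,5):dx=-2,dy=-2->C; (4,6):dx=-4,dy=-6->C; (4,7):dx=+1,dy=+6->C
  (4,8):dx=+3,dy=+3->C; (4,9):dx=-7,dy=-10->C; (5,6):dx=-2,dy=-4->C; (5,7):dx=+3,dy=+8->C
  (5,8):dx=+5,dy=+5->C; (5,9):dx=-5,dy=-8->C; (6,7):dx=+5,dy=+12->C; (6,8):dx=+7,dy=+9->C
  (6,9):dx=-3,dy=-4->C; (7,8):dx=+2,dy=-3->D; (7,9):dx=-8,dy=-16->C; (8,9):dx=-10,dy=-13->C
Step 2: C = 33, D = 3, total pairs = 36.
Step 3: tau = (C - D)/(n(n-1)/2) = (33 - 3)/36 = 0.833333.
Step 4: Exact two-sided p-value (enumerate n! = 362880 permutations of y under H0): p = 0.000854.
Step 5: alpha = 0.05. reject H0.

tau_b = 0.8333 (C=33, D=3), p = 0.000854, reject H0.


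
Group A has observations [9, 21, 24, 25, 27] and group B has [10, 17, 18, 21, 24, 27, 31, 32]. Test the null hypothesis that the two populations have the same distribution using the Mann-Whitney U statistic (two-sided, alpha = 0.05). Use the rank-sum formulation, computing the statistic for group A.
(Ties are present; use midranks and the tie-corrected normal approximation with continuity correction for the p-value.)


Step 1: Combine and sort all 13 observations; assign midranks.
sorted (value, group): (9,X), (10,Y), (17,Y), (18,Y), (21,X), (21,Y), (24,X), (24,Y), (25,X), (27,X), (27,Y), (31,Y), (32,Y)
ranks: 9->1, 10->2, 17->3, 18->4, 21->5.5, 21->5.5, 24->7.5, 24->7.5, 25->9, 27->10.5, 27->10.5, 31->12, 32->13
Step 2: Rank sum for X: R1 = 1 + 5.5 + 7.5 + 9 + 10.5 = 33.5.
Step 3: U_X = R1 - n1(n1+1)/2 = 33.5 - 5*6/2 = 33.5 - 15 = 18.5.
       U_Y = n1*n2 - U_X = 40 - 18.5 = 21.5.
Step 4: Ties are present, so use the tie-corrected normal approximation (with continuity correction) for the p-value.
Step 5: p-value = 0.883138; compare to alpha = 0.05. fail to reject H0.

U_X = 18.5, p = 0.883138, fail to reject H0 at alpha = 0.05.


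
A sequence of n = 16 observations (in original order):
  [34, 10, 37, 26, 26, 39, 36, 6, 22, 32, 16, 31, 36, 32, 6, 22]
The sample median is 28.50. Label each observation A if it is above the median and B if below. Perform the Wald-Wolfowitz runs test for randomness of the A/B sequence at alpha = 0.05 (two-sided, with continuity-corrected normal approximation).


Step 1: Compute median = 28.50; label A = above, B = below.
Labels in order: ABABBAABBABAAABB  (n_A = 8, n_B = 8)
Step 2: Count runs R = 10.
Step 3: Under H0 (random ordering), E[R] = 2*n_A*n_B/(n_A+n_B) + 1 = 2*8*8/16 + 1 = 9.0000.
        Var[R] = 2*n_A*n_B*(2*n_A*n_B - n_A - n_B) / ((n_A+n_B)^2 * (n_A+n_B-1)) = 14336/3840 = 3.7333.
        SD[R] = 1.9322.
Step 4: Continuity-corrected z = (R - 0.5 - E[R]) / SD[R] = (10 - 0.5 - 9.0000) / 1.9322 = 0.2588.
Step 5: Two-sided p-value via normal approximation = 2*(1 - Phi(|z|)) = 0.795809.
Step 6: alpha = 0.05. fail to reject H0.

R = 10, z = 0.2588, p = 0.795809, fail to reject H0.


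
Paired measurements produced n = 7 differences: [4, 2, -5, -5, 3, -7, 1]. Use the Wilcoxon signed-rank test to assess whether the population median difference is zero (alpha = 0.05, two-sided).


Step 1: Drop any zero differences (none here) and take |d_i|.
|d| = [4, 2, 5, 5, 3, 7, 1]
Step 2: Midrank |d_i| (ties get averaged ranks).
ranks: |4|->4, |2|->2, |5|->5.5, |5|->5.5, |3|->3, |7|->7, |1|->1
Step 3: Attach original signs; sum ranks with positive sign and with negative sign.
W+ = 4 + 2 + 3 + 1 = 10
W- = 5.5 + 5.5 + 7 = 18
(Check: W+ + W- = 28 should equal n(n+1)/2 = 28.)
Step 4: Test statistic W = min(W+, W-) = 10.
Step 5: Ties in |d|, so use the tie-corrected normal approximation.
        E[W] = n(n+1)/4 = 7*8/4 = 14.
        Tie groups: |d|=5 (t=2); sum(t^3 - t) = 6.
        Var[W] = n(n+1)(2n+1)/24 - sum(t^3-t)/48 = 840/24 - 6/48 = 34.875.
        z = (W - E[W]) / sqrt(Var[W]) = (10 - 14) / 5.9055 = -0.6773.
        Two-sided p = 2*Phi(z) = 0.498194.
Step 6: alpha = 0.05. fail to reject H0.

W+ = 10, W- = 18, W = min = 10, p = 0.498194, fail to reject H0.


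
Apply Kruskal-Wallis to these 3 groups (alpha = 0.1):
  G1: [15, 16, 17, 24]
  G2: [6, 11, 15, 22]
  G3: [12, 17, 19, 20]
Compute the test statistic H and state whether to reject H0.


Step 1: Combine all N = 12 observations and assign midranks.
sorted (value, group, rank): (6,G2,1), (11,G2,2), (12,G3,3), (15,G1,4.5), (15,G2,4.5), (16,G1,6), (17,G1,7.5), (17,G3,7.5), (19,G3,9), (20,G3,10), (22,G2,11), (24,G1,12)
Step 2: Sum ranks within each group.
R_1 = 30 (n_1 = 4)
R_2 = 18.5 (n_2 = 4)
R_3 = 29.5 (n_3 = 4)
Step 3: H = 12/(N(N+1)) * sum(R_i^2/n_i) - 3(N+1)
     = 12/(12*13) * (30^2/4 + 18.5^2/4 + 29.5^2/4) - 3*13
     = 0.076923 * 528.125 - 39
     = 1.625000.
Step 4: Ties present; correction factor C = 1 - 12/(12^3 - 12) = 0.993007. Corrected H = 1.625000 / 0.993007 = 1.636444.
Step 5: Under H0, H ~ chi^2(2); p-value = 0.441216.
Step 6: alpha = 0.1. fail to reject H0.

H = 1.6364, df = 2, p = 0.441216, fail to reject H0.


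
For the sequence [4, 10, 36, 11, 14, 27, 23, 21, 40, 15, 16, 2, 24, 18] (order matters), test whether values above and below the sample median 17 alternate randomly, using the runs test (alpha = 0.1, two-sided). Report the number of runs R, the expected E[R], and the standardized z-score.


Step 1: Compute median = 17; label A = above, B = below.
Labels in order: BBABBAAAABBBAA  (n_A = 7, n_B = 7)
Step 2: Count runs R = 6.
Step 3: Under H0 (random ordering), E[R] = 2*n_A*n_B/(n_A+n_B) + 1 = 2*7*7/14 + 1 = 8.0000.
        Var[R] = 2*n_A*n_B*(2*n_A*n_B - n_A - n_B) / ((n_A+n_B)^2 * (n_A+n_B-1)) = 8232/2548 = 3.2308.
        SD[R] = 1.7974.
Step 4: Continuity-corrected z = (R + 0.5 - E[R]) / SD[R] = (6 + 0.5 - 8.0000) / 1.7974 = -0.8345.
Step 5: Two-sided p-value via normal approximation = 2*(1 - Phi(|z|)) = 0.403986.
Step 6: alpha = 0.1. fail to reject H0.

R = 6, z = -0.8345, p = 0.403986, fail to reject H0.


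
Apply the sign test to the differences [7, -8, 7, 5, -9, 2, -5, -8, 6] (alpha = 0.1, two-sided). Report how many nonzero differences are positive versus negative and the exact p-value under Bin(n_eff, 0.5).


Step 1: Discard zero differences. Original n = 9; n_eff = number of nonzero differences = 9.
Nonzero differences (with sign): +7, -8, +7, +5, -9, +2, -5, -8, +6
Step 2: Count signs: positive = 5, negative = 4.
Step 3: Under H0: P(positive) = 0.5, so the number of positives S ~ Bin(9, 0.5).
Step 4: Two-sided exact p-value = sum of Bin(9,0.5) probabilities at or below the observed probability = 1.000000.
Step 5: alpha = 0.1. fail to reject H0.

n_eff = 9, pos = 5, neg = 4, p = 1.000000, fail to reject H0.


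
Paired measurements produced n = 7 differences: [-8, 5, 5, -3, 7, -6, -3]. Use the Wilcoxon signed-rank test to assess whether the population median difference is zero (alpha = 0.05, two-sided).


Step 1: Drop any zero differences (none here) and take |d_i|.
|d| = [8, 5, 5, 3, 7, 6, 3]
Step 2: Midrank |d_i| (ties get averaged ranks).
ranks: |8|->7, |5|->3.5, |5|->3.5, |3|->1.5, |7|->6, |6|->5, |3|->1.5
Step 3: Attach original signs; sum ranks with positive sign and with negative sign.
W+ = 3.5 + 3.5 + 6 = 13
W- = 7 + 1.5 + 5 + 1.5 = 15
(Check: W+ + W- = 28 should equal n(n+1)/2 = 28.)
Step 4: Test statistic W = min(W+, W-) = 13.
Step 5: Ties in |d|, so use the tie-corrected normal approximation.
        E[W] = n(n+1)/4 = 7*8/4 = 14.
        Tie groups: |d|=3 (t=2), |d|=5 (t=2); sum(t^3 - t) = 12.
        Var[W] = n(n+1)(2n+1)/24 - sum(t^3-t)/48 = 840/24 - 12/48 = 34.75.
        z = (W - E[W]) / sqrt(Var[W]) = (13 - 14) / 5.8949 = -0.1696.
        Two-sided p = 2*Phi(z) = 0.865295.
Step 6: alpha = 0.05. fail to reject H0.

W+ = 13, W- = 15, W = min = 13, p = 0.865295, fail to reject H0.


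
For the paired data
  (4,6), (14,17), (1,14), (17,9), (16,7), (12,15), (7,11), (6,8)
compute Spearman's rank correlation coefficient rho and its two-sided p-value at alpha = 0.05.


Step 1: Rank x and y separately (midranks; no ties here).
rank(x): 4->2, 14->6, 1->1, 17->8, 16->7, 12->5, 7->4, 6->3
rank(y): 6->1, 17->8, 14->6, 9->4, 7->2, 15->7, 11->5, 8->3
Step 2: d_i = R_x(i) - R_y(i); compute d_i^2.
  (2-1)^2=1, (6-8)^2=4, (1-6)^2=25, (8-4)^2=16, (7-2)^2=25, (5-7)^2=4, (4-5)^2=1, (3-3)^2=0
sum(d^2) = 76.
Step 3: rho = 1 - 6*76 / (8*(8^2 - 1)) = 1 - 456/504 = 0.095238.
Step 4: Under H0, t = rho * sqrt((n-2)/(1-rho^2)) = 0.2343 ~ t(6).
Step 5: Two-sided p-value from the t-distribution with 6 df = 0.822505.
Step 6: alpha = 0.05. fail to reject H0.

rho = 0.0952, p = 0.822505, fail to reject H0 at alpha = 0.05.


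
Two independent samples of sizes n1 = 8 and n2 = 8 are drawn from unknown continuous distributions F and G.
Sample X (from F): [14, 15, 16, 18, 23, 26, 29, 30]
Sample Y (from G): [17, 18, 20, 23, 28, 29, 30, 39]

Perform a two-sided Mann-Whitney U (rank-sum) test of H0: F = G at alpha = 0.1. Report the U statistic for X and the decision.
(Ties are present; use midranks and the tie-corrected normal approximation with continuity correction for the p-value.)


Step 1: Combine and sort all 16 observations; assign midranks.
sorted (value, group): (14,X), (15,X), (16,X), (17,Y), (18,X), (18,Y), (20,Y), (23,X), (23,Y), (26,X), (28,Y), (29,X), (29,Y), (30,X), (30,Y), (39,Y)
ranks: 14->1, 15->2, 16->3, 17->4, 18->5.5, 18->5.5, 20->7, 23->8.5, 23->8.5, 26->10, 28->11, 29->12.5, 29->12.5, 30->14.5, 30->14.5, 39->16
Step 2: Rank sum for X: R1 = 1 + 2 + 3 + 5.5 + 8.5 + 10 + 12.5 + 14.5 = 57.
Step 3: U_X = R1 - n1(n1+1)/2 = 57 - 8*9/2 = 57 - 36 = 21.
       U_Y = n1*n2 - U_X = 64 - 21 = 43.
Step 4: Ties are present, so use the tie-corrected normal approximation (with continuity correction) for the p-value.
Step 5: p-value = 0.268736; compare to alpha = 0.1. fail to reject H0.

U_X = 21, p = 0.268736, fail to reject H0 at alpha = 0.1.


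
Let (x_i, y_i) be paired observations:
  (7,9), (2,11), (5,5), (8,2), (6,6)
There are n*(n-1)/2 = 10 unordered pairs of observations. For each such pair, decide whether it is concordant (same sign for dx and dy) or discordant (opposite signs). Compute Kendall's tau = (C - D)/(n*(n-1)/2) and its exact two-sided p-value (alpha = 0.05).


Step 1: Enumerate the 10 unordered pairs (i,j) with i<j and classify each by sign(x_j-x_i) * sign(y_j-y_i).
  (1,2):dx=-5,dy=+2->D; (1,3):dx=-2,dy=-4->C; (1,4):dx=+1,dy=-7->D; (1,5):dx=-1,dy=-3->C
  (2,3):dx=+3,dy=-6->D; (2,4):dx=+6,dy=-9->D; (2,5):dx=+4,dy=-5->D; (3,4):dx=+3,dy=-3->D
  (3,5):dx=+1,dy=+1->C; (4,5):dx=-2,dy=+4->D
Step 2: C = 3, D = 7, total pairs = 10.
Step 3: tau = (C - D)/(n(n-1)/2) = (3 - 7)/10 = -0.400000.
Step 4: Exact two-sided p-value (enumerate n! = 120 permutations of y under H0): p = 0.483333.
Step 5: alpha = 0.05. fail to reject H0.

tau_b = -0.4000 (C=3, D=7), p = 0.483333, fail to reject H0.


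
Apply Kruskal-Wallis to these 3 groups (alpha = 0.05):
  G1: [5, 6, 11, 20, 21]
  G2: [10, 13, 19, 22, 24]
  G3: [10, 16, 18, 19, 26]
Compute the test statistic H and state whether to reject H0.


Step 1: Combine all N = 15 observations and assign midranks.
sorted (value, group, rank): (5,G1,1), (6,G1,2), (10,G2,3.5), (10,G3,3.5), (11,G1,5), (13,G2,6), (16,G3,7), (18,G3,8), (19,G2,9.5), (19,G3,9.5), (20,G1,11), (21,G1,12), (22,G2,13), (24,G2,14), (26,G3,15)
Step 2: Sum ranks within each group.
R_1 = 31 (n_1 = 5)
R_2 = 46 (n_2 = 5)
R_3 = 43 (n_3 = 5)
Step 3: H = 12/(N(N+1)) * sum(R_i^2/n_i) - 3(N+1)
     = 12/(15*16) * (31^2/5 + 46^2/5 + 43^2/5) - 3*16
     = 0.050000 * 985.2 - 48
     = 1.260000.
Step 4: Ties present; correction factor C = 1 - 12/(15^3 - 15) = 0.996429. Corrected H = 1.260000 / 0.996429 = 1.264516.
Step 5: Under H0, H ~ chi^2(2); p-value = 0.531391.
Step 6: alpha = 0.05. fail to reject H0.

H = 1.2645, df = 2, p = 0.531391, fail to reject H0.


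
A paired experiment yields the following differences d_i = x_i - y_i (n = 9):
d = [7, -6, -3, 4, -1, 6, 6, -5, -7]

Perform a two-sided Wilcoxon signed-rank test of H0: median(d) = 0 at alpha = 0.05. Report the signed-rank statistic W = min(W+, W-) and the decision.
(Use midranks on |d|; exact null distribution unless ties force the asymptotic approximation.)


Step 1: Drop any zero differences (none here) and take |d_i|.
|d| = [7, 6, 3, 4, 1, 6, 6, 5, 7]
Step 2: Midrank |d_i| (ties get averaged ranks).
ranks: |7|->8.5, |6|->6, |3|->2, |4|->3, |1|->1, |6|->6, |6|->6, |5|->4, |7|->8.5
Step 3: Attach original signs; sum ranks with positive sign and with negative sign.
W+ = 8.5 + 3 + 6 + 6 = 23.5
W- = 6 + 2 + 1 + 4 + 8.5 = 21.5
(Check: W+ + W- = 45 should equal n(n+1)/2 = 45.)
Step 4: Test statistic W = min(W+, W-) = 21.5.
Step 5: Ties in |d|, so use the tie-corrected normal approximation.
        E[W] = n(n+1)/4 = 9*10/4 = 22.5.
        Tie groups: |d|=6 (t=3), |d|=7 (t=2); sum(t^3 - t) = 30.
        Var[W] = n(n+1)(2n+1)/24 - sum(t^3-t)/48 = 1710/24 - 30/48 = 70.625.
        z = (W - E[W]) / sqrt(Var[W]) = (21.5 - 22.5) / 8.4039 = -0.1190.
        Two-sided p = 2*Phi(z) = 0.905281.
Step 6: alpha = 0.05. fail to reject H0.

W+ = 23.5, W- = 21.5, W = min = 21.5, p = 0.905281, fail to reject H0.


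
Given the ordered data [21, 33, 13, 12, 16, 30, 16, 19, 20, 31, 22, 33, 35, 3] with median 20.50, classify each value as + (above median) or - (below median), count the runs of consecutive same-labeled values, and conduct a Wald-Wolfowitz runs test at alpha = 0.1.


Step 1: Compute median = 20.50; label A = above, B = below.
Labels in order: AABBBABBBAAAAB  (n_A = 7, n_B = 7)
Step 2: Count runs R = 6.
Step 3: Under H0 (random ordering), E[R] = 2*n_A*n_B/(n_A+n_B) + 1 = 2*7*7/14 + 1 = 8.0000.
        Var[R] = 2*n_A*n_B*(2*n_A*n_B - n_A - n_B) / ((n_A+n_B)^2 * (n_A+n_B-1)) = 8232/2548 = 3.2308.
        SD[R] = 1.7974.
Step 4: Continuity-corrected z = (R + 0.5 - E[R]) / SD[R] = (6 + 0.5 - 8.0000) / 1.7974 = -0.8345.
Step 5: Two-sided p-value via normal approximation = 2*(1 - Phi(|z|)) = 0.403986.
Step 6: alpha = 0.1. fail to reject H0.

R = 6, z = -0.8345, p = 0.403986, fail to reject H0.


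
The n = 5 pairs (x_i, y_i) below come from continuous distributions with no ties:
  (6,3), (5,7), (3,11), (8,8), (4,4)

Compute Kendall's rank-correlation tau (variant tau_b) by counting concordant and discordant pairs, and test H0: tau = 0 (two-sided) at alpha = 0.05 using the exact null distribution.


Step 1: Enumerate the 10 unordered pairs (i,j) with i<j and classify each by sign(x_j-x_i) * sign(y_j-y_i).
  (1,2):dx=-1,dy=+4->D; (1,3):dx=-3,dy=+8->D; (1,4):dx=+2,dy=+5->C; (1,5):dx=-2,dy=+1->D
  (2,3):dx=-2,dy=+4->D; (2,4):dx=+3,dy=+1->C; (2,5):dx=-1,dy=-3->C; (3,4):dx=+5,dy=-3->D
  (3,5):dx=+1,dy=-7->D; (4,5):dx=-4,dy=-4->C
Step 2: C = 4, D = 6, total pairs = 10.
Step 3: tau = (C - D)/(n(n-1)/2) = (4 - 6)/10 = -0.200000.
Step 4: Exact two-sided p-value (enumerate n! = 120 permutations of y under H0): p = 0.816667.
Step 5: alpha = 0.05. fail to reject H0.

tau_b = -0.2000 (C=4, D=6), p = 0.816667, fail to reject H0.


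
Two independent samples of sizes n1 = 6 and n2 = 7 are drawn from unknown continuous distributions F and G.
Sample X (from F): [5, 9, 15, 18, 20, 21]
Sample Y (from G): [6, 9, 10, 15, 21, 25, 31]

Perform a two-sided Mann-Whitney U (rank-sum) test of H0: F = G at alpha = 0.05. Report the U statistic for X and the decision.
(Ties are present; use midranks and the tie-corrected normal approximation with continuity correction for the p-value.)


Step 1: Combine and sort all 13 observations; assign midranks.
sorted (value, group): (5,X), (6,Y), (9,X), (9,Y), (10,Y), (15,X), (15,Y), (18,X), (20,X), (21,X), (21,Y), (25,Y), (31,Y)
ranks: 5->1, 6->2, 9->3.5, 9->3.5, 10->5, 15->6.5, 15->6.5, 18->8, 20->9, 21->10.5, 21->10.5, 25->12, 31->13
Step 2: Rank sum for X: R1 = 1 + 3.5 + 6.5 + 8 + 9 + 10.5 = 38.5.
Step 3: U_X = R1 - n1(n1+1)/2 = 38.5 - 6*7/2 = 38.5 - 21 = 17.5.
       U_Y = n1*n2 - U_X = 42 - 17.5 = 24.5.
Step 4: Ties are present, so use the tie-corrected normal approximation (with continuity correction) for the p-value.
Step 5: p-value = 0.666942; compare to alpha = 0.05. fail to reject H0.

U_X = 17.5, p = 0.666942, fail to reject H0 at alpha = 0.05.


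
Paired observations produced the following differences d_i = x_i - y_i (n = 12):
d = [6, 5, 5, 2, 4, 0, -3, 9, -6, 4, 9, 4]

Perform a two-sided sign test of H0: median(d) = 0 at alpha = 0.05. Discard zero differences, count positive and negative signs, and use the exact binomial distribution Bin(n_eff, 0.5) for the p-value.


Step 1: Discard zero differences. Original n = 12; n_eff = number of nonzero differences = 11.
Nonzero differences (with sign): +6, +5, +5, +2, +4, -3, +9, -6, +4, +9, +4
Step 2: Count signs: positive = 9, negative = 2.
Step 3: Under H0: P(positive) = 0.5, so the number of positives S ~ Bin(11, 0.5).
Step 4: Two-sided exact p-value = sum of Bin(11,0.5) probabilities at or below the observed probability = 0.065430.
Step 5: alpha = 0.05. fail to reject H0.

n_eff = 11, pos = 9, neg = 2, p = 0.065430, fail to reject H0.


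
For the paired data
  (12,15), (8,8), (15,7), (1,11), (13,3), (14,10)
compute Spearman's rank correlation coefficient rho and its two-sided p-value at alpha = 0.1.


Step 1: Rank x and y separately (midranks; no ties here).
rank(x): 12->3, 8->2, 15->6, 1->1, 13->4, 14->5
rank(y): 15->6, 8->3, 7->2, 11->5, 3->1, 10->4
Step 2: d_i = R_x(i) - R_y(i); compute d_i^2.
  (3-6)^2=9, (2-3)^2=1, (6-2)^2=16, (1-5)^2=16, (4-1)^2=9, (5-4)^2=1
sum(d^2) = 52.
Step 3: rho = 1 - 6*52 / (6*(6^2 - 1)) = 1 - 312/210 = -0.485714.
Step 4: Under H0, t = rho * sqrt((n-2)/(1-rho^2)) = -1.1113 ~ t(4).
Step 5: Two-sided p-value from the t-distribution with 4 df = 0.328723.
Step 6: alpha = 0.1. fail to reject H0.

rho = -0.4857, p = 0.328723, fail to reject H0 at alpha = 0.1.


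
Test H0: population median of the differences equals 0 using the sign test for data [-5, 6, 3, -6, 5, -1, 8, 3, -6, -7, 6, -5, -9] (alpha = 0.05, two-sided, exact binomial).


Step 1: Discard zero differences. Original n = 13; n_eff = number of nonzero differences = 13.
Nonzero differences (with sign): -5, +6, +3, -6, +5, -1, +8, +3, -6, -7, +6, -5, -9
Step 2: Count signs: positive = 6, negative = 7.
Step 3: Under H0: P(positive) = 0.5, so the number of positives S ~ Bin(13, 0.5).
Step 4: Two-sided exact p-value = sum of Bin(13,0.5) probabilities at or below the observed probability = 1.000000.
Step 5: alpha = 0.05. fail to reject H0.

n_eff = 13, pos = 6, neg = 7, p = 1.000000, fail to reject H0.


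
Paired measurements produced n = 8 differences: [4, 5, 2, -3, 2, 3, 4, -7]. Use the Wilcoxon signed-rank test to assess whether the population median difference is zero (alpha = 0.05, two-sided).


Step 1: Drop any zero differences (none here) and take |d_i|.
|d| = [4, 5, 2, 3, 2, 3, 4, 7]
Step 2: Midrank |d_i| (ties get averaged ranks).
ranks: |4|->5.5, |5|->7, |2|->1.5, |3|->3.5, |2|->1.5, |3|->3.5, |4|->5.5, |7|->8
Step 3: Attach original signs; sum ranks with positive sign and with negative sign.
W+ = 5.5 + 7 + 1.5 + 1.5 + 3.5 + 5.5 = 24.5
W- = 3.5 + 8 = 11.5
(Check: W+ + W- = 36 should equal n(n+1)/2 = 36.)
Step 4: Test statistic W = min(W+, W-) = 11.5.
Step 5: Ties in |d|, so use the tie-corrected normal approximation.
        E[W] = n(n+1)/4 = 8*9/4 = 18.
        Tie groups: |d|=2 (t=2), |d|=3 (t=2), |d|=4 (t=2); sum(t^3 - t) = 18.
        Var[W] = n(n+1)(2n+1)/24 - sum(t^3-t)/48 = 1224/24 - 18/48 = 50.625.
        z = (W - E[W]) / sqrt(Var[W]) = (11.5 - 18) / 7.1151 = -0.9135.
        Two-sided p = 2*Phi(z) = 0.360955.
Step 6: alpha = 0.05. fail to reject H0.

W+ = 24.5, W- = 11.5, W = min = 11.5, p = 0.360955, fail to reject H0.


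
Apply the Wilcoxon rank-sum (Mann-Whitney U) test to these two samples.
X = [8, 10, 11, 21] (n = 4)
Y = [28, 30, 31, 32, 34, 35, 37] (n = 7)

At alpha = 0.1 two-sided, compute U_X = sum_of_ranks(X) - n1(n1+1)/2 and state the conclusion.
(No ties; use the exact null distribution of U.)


Step 1: Combine and sort all 11 observations; assign midranks.
sorted (value, group): (8,X), (10,X), (11,X), (21,X), (28,Y), (30,Y), (31,Y), (32,Y), (34,Y), (35,Y), (37,Y)
ranks: 8->1, 10->2, 11->3, 21->4, 28->5, 30->6, 31->7, 32->8, 34->9, 35->10, 37->11
Step 2: Rank sum for X: R1 = 1 + 2 + 3 + 4 = 10.
Step 3: U_X = R1 - n1(n1+1)/2 = 10 - 4*5/2 = 10 - 10 = 0.
       U_Y = n1*n2 - U_X = 28 - 0 = 28.
Step 4: No ties, so the exact null distribution of U (based on enumerating the C(11,4) = 330 equally likely rank assignments) gives the two-sided p-value.
Step 5: p-value = 0.006061; compare to alpha = 0.1. reject H0.

U_X = 0, p = 0.006061, reject H0 at alpha = 0.1.


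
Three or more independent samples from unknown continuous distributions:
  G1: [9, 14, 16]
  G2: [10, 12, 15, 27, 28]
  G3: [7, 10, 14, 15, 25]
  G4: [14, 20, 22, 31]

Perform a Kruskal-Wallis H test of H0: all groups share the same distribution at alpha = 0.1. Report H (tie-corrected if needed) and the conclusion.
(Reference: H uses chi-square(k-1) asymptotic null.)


Step 1: Combine all N = 17 observations and assign midranks.
sorted (value, group, rank): (7,G3,1), (9,G1,2), (10,G2,3.5), (10,G3,3.5), (12,G2,5), (14,G1,7), (14,G3,7), (14,G4,7), (15,G2,9.5), (15,G3,9.5), (16,G1,11), (20,G4,12), (22,G4,13), (25,G3,14), (27,G2,15), (28,G2,16), (31,G4,17)
Step 2: Sum ranks within each group.
R_1 = 20 (n_1 = 3)
R_2 = 49 (n_2 = 5)
R_3 = 35 (n_3 = 5)
R_4 = 49 (n_4 = 4)
Step 3: H = 12/(N(N+1)) * sum(R_i^2/n_i) - 3(N+1)
     = 12/(17*18) * (20^2/3 + 49^2/5 + 35^2/5 + 49^2/4) - 3*18
     = 0.039216 * 1458.78 - 54
     = 3.207190.
Step 4: Ties present; correction factor C = 1 - 36/(17^3 - 17) = 0.992647. Corrected H = 3.207190 / 0.992647 = 3.230947.
Step 5: Under H0, H ~ chi^2(3); p-value = 0.357370.
Step 6: alpha = 0.1. fail to reject H0.

H = 3.2309, df = 3, p = 0.357370, fail to reject H0.


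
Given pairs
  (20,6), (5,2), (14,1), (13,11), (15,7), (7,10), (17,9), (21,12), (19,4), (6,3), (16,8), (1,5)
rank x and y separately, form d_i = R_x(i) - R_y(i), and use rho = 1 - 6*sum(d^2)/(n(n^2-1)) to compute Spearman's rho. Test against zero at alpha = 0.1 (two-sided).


Step 1: Rank x and y separately (midranks; no ties here).
rank(x): 20->11, 5->2, 14->6, 13->5, 15->7, 7->4, 17->9, 21->12, 19->10, 6->3, 16->8, 1->1
rank(y): 6->6, 2->2, 1->1, 11->11, 7->7, 10->10, 9->9, 12->12, 4->4, 3->3, 8->8, 5->5
Step 2: d_i = R_x(i) - R_y(i); compute d_i^2.
  (11-6)^2=25, (2-2)^2=0, (6-1)^2=25, (5-11)^2=36, (7-7)^2=0, (4-10)^2=36, (9-9)^2=0, (12-12)^2=0, (10-4)^2=36, (3-3)^2=0, (8-8)^2=0, (1-5)^2=16
sum(d^2) = 174.
Step 3: rho = 1 - 6*174 / (12*(12^2 - 1)) = 1 - 1044/1716 = 0.391608.
Step 4: Under H0, t = rho * sqrt((n-2)/(1-rho^2)) = 1.3459 ~ t(10).
Step 5: Two-sided p-value from the t-distribution with 10 df = 0.208063.
Step 6: alpha = 0.1. fail to reject H0.

rho = 0.3916, p = 0.208063, fail to reject H0 at alpha = 0.1.


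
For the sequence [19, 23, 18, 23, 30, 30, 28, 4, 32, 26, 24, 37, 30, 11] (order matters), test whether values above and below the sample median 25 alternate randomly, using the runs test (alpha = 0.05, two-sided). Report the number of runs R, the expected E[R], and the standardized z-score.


Step 1: Compute median = 25; label A = above, B = below.
Labels in order: BBBBAAABAABAAB  (n_A = 7, n_B = 7)
Step 2: Count runs R = 7.
Step 3: Under H0 (random ordering), E[R] = 2*n_A*n_B/(n_A+n_B) + 1 = 2*7*7/14 + 1 = 8.0000.
        Var[R] = 2*n_A*n_B*(2*n_A*n_B - n_A - n_B) / ((n_A+n_B)^2 * (n_A+n_B-1)) = 8232/2548 = 3.2308.
        SD[R] = 1.7974.
Step 4: Continuity-corrected z = (R + 0.5 - E[R]) / SD[R] = (7 + 0.5 - 8.0000) / 1.7974 = -0.2782.
Step 5: Two-sided p-value via normal approximation = 2*(1 - Phi(|z|)) = 0.780879.
Step 6: alpha = 0.05. fail to reject H0.

R = 7, z = -0.2782, p = 0.780879, fail to reject H0.


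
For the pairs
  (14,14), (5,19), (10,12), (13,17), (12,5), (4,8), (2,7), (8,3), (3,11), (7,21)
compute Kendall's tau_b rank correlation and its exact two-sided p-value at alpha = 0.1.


Step 1: Enumerate the 45 unordered pairs (i,j) with i<j and classify each by sign(x_j-x_i) * sign(y_j-y_i).
  (1,2):dx=-9,dy=+5->D; (1,3):dx=-4,dy=-2->C; (1,4):dx=-1,dy=+3->D; (1,5):dx=-2,dy=-9->C
  (1,6):dx=-10,dy=-6->C; (1,7):dx=-12,dy=-7->C; (1,8):dx=-6,dy=-11->C; (1,9):dx=-11,dy=-3->C
  (1,10):dx=-7,dy=+7->D; (2,3):dx=+5,dy=-7->D; (2,4):dx=+8,dy=-2->D; (2,5):dx=+7,dy=-14->D
  (2,6):dx=-1,dy=-11->C; (2,7):dx=-3,dy=-12->C; (2,8):dx=+3,dy=-16->D; (2,9):dx=-2,dy=-8->C
  (2,10):dx=+2,dy=+2->C; (3,4):dx=+3,dy=+5->C; (3,5):dx=+2,dy=-7->D; (3,6):dx=-6,dy=-4->C
  (3,7):dx=-8,dy=-5->C; (3,8):dx=-2,dy=-9->C; (3,9):dx=-7,dy=-1->C; (3,10):dx=-3,dy=+9->D
  (4,5):dx=-1,dy=-12->C; (4,6):dx=-9,dy=-9->C; (4,7):dx=-11,dy=-10->C; (4,8):dx=-5,dy=-14->C
  (4,9):dx=-10,dy=-6->C; (4,10):dx=-6,dy=+4->D; (5,6):dx=-8,dy=+3->D; (5,7):dx=-10,dy=+2->D
  (5,8):dx=-4,dy=-2->C; (5,9):dx=-9,dy=+6->D; (5,10):dx=-5,dy=+16->D; (6,7):dx=-2,dy=-1->C
  (6,8):dx=+4,dy=-5->D; (6,9):dx=-1,dy=+3->D; (6,10):dx=+3,dy=+13->C; (7,8):dx=+6,dy=-4->D
  (7,9):dx=+1,dy=+4->C; (7,10):dx=+5,dy=+14->C; (8,9):dx=-5,dy=+8->D; (8,10):dx=-1,dy=+18->D
  (9,10):dx=+4,dy=+10->C
Step 2: C = 26, D = 19, total pairs = 45.
Step 3: tau = (C - D)/(n(n-1)/2) = (26 - 19)/45 = 0.155556.
Step 4: Exact two-sided p-value (enumerate n! = 3628800 permutations of y under H0): p = 0.600654.
Step 5: alpha = 0.1. fail to reject H0.

tau_b = 0.1556 (C=26, D=19), p = 0.600654, fail to reject H0.
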